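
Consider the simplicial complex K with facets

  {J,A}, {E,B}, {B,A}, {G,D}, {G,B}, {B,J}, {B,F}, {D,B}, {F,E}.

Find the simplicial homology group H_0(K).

Order the vertices as A < B < D < E < F < G < J. Listing each simplex with vertices in this order, K has dimension 1 with simplices:

  0-simplices (7): A, B, D, E, F, G, J
  1-simplices (9): AB, AJ, BD, BE, BF, BG, BJ, DG, EF

Hence C_0 ≅ Z^7, C_1 ≅ Z^9.

∂_1: C_1 → C_0 maps an edge to its endpoints' difference, ∂[p,q] = q − p. For instance
  ∂BF = F − B.
This gives a 7×9 integer matrix of rank 6; reducing to Smith normal form yields diagonal entries (1,1,1,1,1,1).

Now H_k = ker ∂_k / im ∂_{k+1}, so:

  H_0: rank C_0 − rank ∂_1 = 7 − 6 = 1, and the invariant factors of ∂_1 are all 1, so H_0 ≅ Z.

(K is a triangulation of a wedge of 3 circles.)

H_0 ≅ Z.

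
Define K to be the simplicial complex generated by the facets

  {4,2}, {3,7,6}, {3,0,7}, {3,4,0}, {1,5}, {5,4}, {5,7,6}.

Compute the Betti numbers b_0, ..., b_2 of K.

b_0 = 1, b_1 = 1, b_2 = 0.

K has 8 vertices, 12 edges, 4 triangles.
rank ∂_0 = 0, rank ∂_1 = 7 ⇒ b_0 = 8 − 0 − 7 = 1; all invariant factors of ∂_1 are 1 so no torsion. So H_0 ≅ Z.
rank ∂_1 = 7, rank ∂_2 = 4 ⇒ b_1 = 12 − 7 − 4 = 1; all invariant factors of ∂_2 are 1 so no torsion. So H_1 ≅ Z.
rank ∂_2 = 4, rank ∂_3 = 0 ⇒ b_2 = 4 − 4 − 0 = 0. So H_2 ≅ 0.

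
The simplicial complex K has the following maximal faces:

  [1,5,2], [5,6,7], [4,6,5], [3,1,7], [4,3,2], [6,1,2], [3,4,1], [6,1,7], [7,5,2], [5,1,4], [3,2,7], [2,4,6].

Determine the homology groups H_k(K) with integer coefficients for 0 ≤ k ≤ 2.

H_0 = Z,  H_1 = Z/2,  H_2 = 0.

We work with the vertex ordering 1 < 2 < 3 < 4 < 5 < 6 < 7. The simplices of K, each written with vertices in increasing order, are:

  0-simplices (7): [1], [2], [3], [4], [5], [6], [7]
  1-simplices (18): [1,2], [1,3], [1,4], [1,5], [1,6], [1,7], [2,3], [2,4], [2,5], [2,6], [2,7], [3,4], [3,7], [4,5], [4,6], [5,6], [5,7], [6,7]
  2-simplices (12): [1,2,5], [1,2,6], [1,3,4], [1,3,7], [1,4,5], [1,6,7], [2,3,4], [2,3,7], [2,4,6], [2,5,7], [4,5,6], [5,6,7]

giving chain groups C_0 ≅ Z^7, C_1 ≅ Z^18, C_2 ≅ Z^12.

The boundary map ∂_1: C_1 → C_0 sends each edge [p,q] (with p < q) to q − p.
As a 7×18 matrix over Z this has rank 6, with invariant factors (1,1,1,1,1,1).

Boundary ∂_2: C_2 → C_1 acts by ∂[p,q,r] = [q,r] − [p,r] + [p,q]. For instance
  ∂[2,4,6] = [4,6] − [2,6] + [2,4],
  ∂[1,2,6] = [2,6] − [1,6] + [1,2].
This gives a 18×12 integer matrix of rank 12; reducing to Smith normal form yields diagonal entries (1,1,1,1,1,1,1,1,1,1,1,2).

Reading off H_k = ker ∂_k / im ∂_{k+1}:

  H_0: rank C_0 − rank ∂_1 = 7 − 6 = 1, and the invariant factors of ∂_1 are all 1, so H_0 = Z.
  H_1: rank ker ∂_1 − rank ∂_2 = (18 − 6) − 12 = 0, and ∂_2 has invariant factor 2 > 1, so H_1 = Z/2.
  H_2: rank ker ∂_2 − rank ∂_3 = (12 − 12) − 0 = 0, and there is no ∂_3, so H_2 = 0.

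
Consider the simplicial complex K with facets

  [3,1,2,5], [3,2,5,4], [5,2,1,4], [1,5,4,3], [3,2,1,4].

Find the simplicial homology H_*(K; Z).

Fix the vertex order 1 < 2 < 3 < 4 < 5 and write every simplex with vertices in increasing order. Then dim K = 3 and the simplices of K are:

  0-simplices (5): [1], [2], [3], [4], [5]
  1-simplices (10): [1,2], [1,3], [1,4], [1,5], [2,3], [2,4], [2,5], [3,4], [3,5], [4,5]
  2-simplices (10): [1,2,3], [1,2,4], [1,2,5], [1,3,4], [1,3,5], [1,4,5], [2,3,4], [2,3,5], [2,4,5], [3,4,5]
  3-simplices (5): [1,2,3,4], [1,2,3,5], [1,2,4,5], [1,3,4,5], [2,3,4,5]

so the chain groups are C_0 ≅ Z^5, C_1 ≅ Z^10, C_2 ≅ Z^10, C_3 ≅ Z^5.

Boundary ∂_1: C_1 → C_0 sends each edge [p,q] (with p < q) to q − p.
This gives a 5×10 integer matrix of rank 4; reducing to Smith normal form yields diagonal entries (1,1,1,1).

∂_2: C_2 → C_1 acts by ∂[p,q,r] = [q,r] − [p,r] + [p,q]. For instance
  ∂[2,3,5] = [3,5] − [2,5] + [2,3],
  ∂[2,4,5] = [4,5] − [2,5] + [2,4].
This gives a 10×10 integer matrix of rank 6; reducing to Smith normal form yields diagonal entries (1,1,1,1,1,1).

Boundary ∂_3: C_3 → C_2 sends each 3-simplex σ to the alternating sum Σ_i (−1)^i (σ with its i-th vertex removed). For instance
  ∂[1,2,4,5] = [2,4,5] − [1,4,5] + [1,2,5] − [1,2,4],
  ∂[2,3,4,5] = [3,4,5] − [2,4,5] + [2,3,5] − [2,3,4].
The 10×5 boundary matrix has rank 4 and Smith normal form diag(1,1,1,1).

Computing H_k = (kernel of ∂_k) / (image of ∂_{k+1}):

  H_0: rank C_0 − rank ∂_1 = 5 − 4 = 1, and the invariant factors of ∂_1 are all 1, so H_0 = Z.
  H_1: rank ker ∂_1 − rank ∂_2 = (10 − 4) − 6 = 0, and the invariant factors of ∂_2 are all 1, so H_1 = 0.
  H_2: rank ker ∂_2 − rank ∂_3 = (10 − 6) − 4 = 0, and the invariant factors of ∂_3 are all 1, so H_2 = 0.
  H_3: rank ker ∂_3 − rank ∂_4 = (5 − 4) − 0 = 1, and there is no ∂_4, so H_3 = Z.

As a check, the Euler characteristic is 5 − 10 + 10 − 5 = 0, which agrees with 1 − 0 + 0 − 1 = 0.

H_0 = Z,  H_1 = 0,  H_2 = 0,  H_3 = Z.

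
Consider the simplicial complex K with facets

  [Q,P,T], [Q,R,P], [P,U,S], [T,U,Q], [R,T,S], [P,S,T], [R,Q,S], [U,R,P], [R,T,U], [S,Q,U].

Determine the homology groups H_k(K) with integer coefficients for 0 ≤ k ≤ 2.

H_0 = Z,  H_1 = Z/2Z,  H_2 = 0.

We work with the vertex ordering P < Q < R < S < T < U. The simplices of K, each written with vertices in increasing order, are:

  0-simplices (6): P, Q, R, S, T, U
  1-simplices (15): PQ, PR, PS, PT, PU, QR, QS, QT, QU, RS, RT, RU, ST, SU, TU
  2-simplices (10): PQR, PQT, PRU, PST, PSU, QRS, QSU, QTU, RST, RTU

so the chain groups are C_0 ≅ Z^6, C_1 ≅ Z^15, C_2 ≅ Z^10.

∂_1: C_1 → C_0 is given by ∂[p,q] = [q] − [p]. For instance
  ∂QT = T − Q.
The 6×15 boundary matrix has rank 5 and Smith normal form diag(1,1,1,1,1).

The boundary map ∂_2: C_2 → C_1 maps a triangle to the signed sum of its edges. For instance
  ∂PST = ST − PT + PS,
  ∂PRU = RU − PU + PR.
The 15×10 boundary matrix has rank 10 and Smith normal form diag(1,1,1,1,1,1,1,1,1,2).

From H_k ≅ ker(∂_k) / im(∂_{k+1}) we obtain:

  H_0: rank C_0 − rank ∂_1 = 6 − 5 = 1, and the invariant factors of ∂_1 are all 1, so H_0 ≅ Z.
  H_1: rank ker ∂_1 − rank ∂_2 = (15 − 5) − 10 = 0, and ∂_2 has invariant factor 2 > 1, so H_1 ≅ Z/2Z.
  H_2: rank ker ∂_2 − rank ∂_3 = (10 − 10) − 0 = 0, and there is no ∂_3, so H_2 ≅ 0.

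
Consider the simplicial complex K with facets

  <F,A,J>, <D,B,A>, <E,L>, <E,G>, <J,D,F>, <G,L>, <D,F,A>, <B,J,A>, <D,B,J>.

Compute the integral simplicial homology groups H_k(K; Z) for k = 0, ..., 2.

H_0 ≅ Z^2,  H_1 ≅ Z,  H_2 ≅ Z.

Take the total order A < B < D < E < F < G < J < L on the vertex set. Then K (dimension 2) consists of the simplices:

  0-simplices (8): A, B, D, E, F, G, J, L
  1-simplices (12): AB, AD, AF, AJ, BD, BJ, DF, DJ, EG, EL, FJ, GL
  2-simplices (6): ABD, ABJ, ADF, AFJ, BDJ, DFJ

so the chain groups are C_0 ≅ Z^8, C_1 ≅ Z^12, C_2 ≅ Z^6.

∂_1: C_1 → C_0 maps an edge to its endpoints' difference, ∂[p,q] = q − p. For instance
  ∂EL = L − E.
As a 8×12 matrix over Z this has rank 6, with invariant factors (1,1,1,1,1,1).

∂_2: C_2 → C_1 maps a triangle to the signed sum of its edges. For instance
  ∂BDJ = DJ − BJ + BD,
  ∂ADF = DF − AF + AD.
The 12×6 boundary matrix has rank 5 and Smith normal form diag(1,1,1,1,1).

From H_k ≅ ker(∂_k) / im(∂_{k+1}) we obtain:

  H_0: rank C_0 − rank ∂_1 = 8 − 6 = 2, and the invariant factors of ∂_1 are all 1, so H_0 ≅ Z^2.
  H_1: rank ker ∂_1 − rank ∂_2 = (12 − 6) − 5 = 1, and the invariant factors of ∂_2 are all 1, so H_1 ≅ Z.
  H_2: rank ker ∂_2 − rank ∂_3 = (6 − 5) − 0 = 1, and there is no ∂_3, so H_2 ≅ Z.

As a check, the Euler characteristic is 8 − 12 + 6 = 2, which agrees with 2 − 1 + 1 = 2.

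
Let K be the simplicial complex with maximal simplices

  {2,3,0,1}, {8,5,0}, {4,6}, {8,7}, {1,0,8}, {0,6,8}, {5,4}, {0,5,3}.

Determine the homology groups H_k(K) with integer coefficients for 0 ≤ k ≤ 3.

H_0 = Z,  H_1 = Z,  H_2 = 0,  H_3 = 0.

Order the vertices as 0 < 1 < 2 < 3 < 4 < 5 < 6 < 7 < 8. Listing each simplex with vertices in this order, K has dimension 3 with simplices:

  0-simplices (9): [0], [1], [2], [3], [4], [5], [6], [7], [8]
  1-simplices (16): [0,1], [0,2], [0,3], [0,5], [0,6], [0,8], [1,2], [1,3], [1,8], [2,3], [3,5], [4,5], [4,6], [5,8], [6,8], [7,8]
  2-simplices (8): [0,1,2], [0,1,3], [0,1,8], [0,2,3], [0,3,5], [0,5,8], [0,6,8], [1,2,3]
  3-simplices (1): [0,1,2,3]

so the chain groups are C_0 ≅ Z^9, C_1 ≅ Z^16, C_2 ≅ Z^8, C_3 ≅ Z^1.

Boundary ∂_1: C_1 → C_0 sends each edge [p,q] (with p < q) to q − p.
The 9×16 boundary matrix has rank 8 and Smith normal form diag(1,1,1,1,1,1,1,1).

The boundary map ∂_2: C_2 → C_1 sends each 2-simplex [p,q,r] to [q,r] − [p,r] + [p,q]. For instance
  ∂[0,1,8] = [1,8] − [0,8] + [0,1],
  ∂[0,2,3] = [2,3] − [0,3] + [0,2].
This gives a 16×8 integer matrix of rank 7; reducing to Smith normal form yields diagonal entries (1,1,1,1,1,1,1).

The boundary map ∂_3: C_3 → C_2 sends each 3-simplex σ to the alternating sum Σ_i (−1)^i (σ with its i-th vertex removed). For instance
  ∂[0,1,2,3] = [1,2,3] − [0,2,3] + [0,1,3] − [0,1,2].
The 8×1 boundary matrix has rank 1 and Smith normal form diag(1).

Computing H_k = (kernel of ∂_k) / (image of ∂_{k+1}):

  H_0: rank C_0 − rank ∂_1 = 9 − 8 = 1, and the invariant factors of ∂_1 are all 1, so H_0 = Z.
  H_1: rank ker ∂_1 − rank ∂_2 = (16 − 8) − 7 = 1, and the invariant factors of ∂_2 are all 1, so H_1 = Z.
  H_2: rank ker ∂_2 − rank ∂_3 = (8 − 7) − 1 = 0, and the invariant factors of ∂_3 are all 1, so H_2 = 0.
  H_3: rank ker ∂_3 − rank ∂_4 = (1 − 1) − 0 = 0, and there is no ∂_4, so H_3 = 0.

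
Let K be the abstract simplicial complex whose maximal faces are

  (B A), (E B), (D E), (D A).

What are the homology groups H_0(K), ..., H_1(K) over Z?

H_0 ≅ Z,  H_1 ≅ Z.

K has 4 vertices, 4 edges.
rank ∂_0 = 0, rank ∂_1 = 3 ⇒ b_0 = 4 − 0 − 3 = 1; all invariant factors of ∂_1 are 1 so no torsion. So H_0 ≅ Z.
rank ∂_1 = 3, rank ∂_2 = 0 ⇒ b_1 = 4 − 3 − 0 = 1. So H_1 ≅ Z.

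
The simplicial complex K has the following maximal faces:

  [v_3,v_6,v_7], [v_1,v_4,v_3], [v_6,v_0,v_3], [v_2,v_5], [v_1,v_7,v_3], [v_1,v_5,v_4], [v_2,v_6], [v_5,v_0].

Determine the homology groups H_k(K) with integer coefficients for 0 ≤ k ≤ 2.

Order the vertices as v_0 < v_1 < v_2 < v_3 < v_4 < v_5 < v_6 < v_7. Listing each simplex with vertices in this order, K has dimension 2 with simplices:

  0-simplices (8): [v_0], [v_1], [v_2], [v_3], [v_4], [v_5], [v_6], [v_7]
  1-simplices (14): [v_0,v_3], [v_0,v_5], [v_0,v_6], [v_1,v_3], [v_1,v_4], [v_1,v_5], [v_1,v_7], [v_2,v_5], [v_2,v_6], [v_3,v_4], [v_3,v_6], [v_3,v_7], [v_4,v_5], [v_6,v_7]
  2-simplices (5): [v_0,v_3,v_6], [v_1,v_3,v_4], [v_1,v_3,v_7], [v_1,v_4,v_5], [v_3,v_6,v_7]

so the chain groups are C_0 ≅ Z^8, C_1 ≅ Z^14, C_2 ≅ Z^5.

The boundary map ∂_1: C_1 → C_0 is given by ∂[p,q] = [q] − [p]. For instance
  ∂[v_2,v_5] = [v_5] − [v_2].
This gives a 8×14 integer matrix of rank 7; reducing to Smith normal form yields diagonal entries (1,1,1,1,1,1,1).

∂_2: C_2 → C_1 sends each 2-simplex [p,q,r] to [q,r] − [p,r] + [p,q]. For instance
  ∂[v_1,v_3,v_4] = [v_3,v_4] − [v_1,v_4] + [v_1,v_3],
  ∂[v_1,v_3,v_7] = [v_3,v_7] − [v_1,v_7] + [v_1,v_3].
The resulting 14×5 matrix has rank 5, and its Smith normal form has invariant factors (1,1,1,1,1).

From H_k ≅ ker(∂_k) / im(∂_{k+1}) we obtain:

  H_0: rank C_0 − rank ∂_1 = 8 − 7 = 1, and the invariant factors of ∂_1 are all 1, so H_0 ≅ Z.
  H_1: rank ker ∂_1 − rank ∂_2 = (14 − 7) − 5 = 2, and the invariant factors of ∂_2 are all 1, so H_1 ≅ Z^2.
  H_2: rank ker ∂_2 − rank ∂_3 = (5 − 5) − 0 = 0, and there is no ∂_3, so H_2 ≅ 0.

As a check, the Euler characteristic is 8 − 14 + 5 = -1, which agrees with 1 − 2 + 0 = -1.

H_0 = Z,  H_1 = Z^2,  H_2 = 0.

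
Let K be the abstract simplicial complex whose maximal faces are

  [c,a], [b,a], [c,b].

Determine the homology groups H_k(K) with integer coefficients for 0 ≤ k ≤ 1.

H_0 ≅ Z,  H_1 ≅ Z.

We work with the vertex ordering a < b < c. The simplices of K, each written with vertices in increasing order, are:

  0-simplices (3): a, b, c
  1-simplices (3): ab, ac, bc

so the chain groups are C_0 ≅ Z^3, C_1 ≅ Z^3.

The boundary map ∂_1: C_1 → C_0 maps an edge to its endpoints' difference, ∂[p,q] = q − p. For instance
  ∂ab = b − a.
This gives a 3×3 integer matrix of rank 2; reducing to Smith normal form yields diagonal entries (1,1).

Computing H_k = (kernel of ∂_k) / (image of ∂_{k+1}):

  H_0: rank C_0 − rank ∂_1 = 3 − 2 = 1, and the invariant factors of ∂_1 are all 1, so H_0 ≅ Z.
  H_1: rank ker ∂_1 − rank ∂_2 = (3 − 2) − 0 = 1, and there is no ∂_2, so H_1 ≅ Z.

As a check, the Euler characteristic is 3 − 3 = 0, which agrees with 1 − 1 = 0.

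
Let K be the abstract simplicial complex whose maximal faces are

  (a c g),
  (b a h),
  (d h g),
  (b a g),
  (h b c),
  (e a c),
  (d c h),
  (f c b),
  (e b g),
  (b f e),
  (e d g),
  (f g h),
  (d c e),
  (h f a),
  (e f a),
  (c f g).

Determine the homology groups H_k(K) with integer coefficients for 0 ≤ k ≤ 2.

Order the vertices as a < b < c < d < e < f < g < h. Listing each simplex with vertices in this order, K has dimension 2 with simplices:

  0-simplices (8): a, b, c, d, e, f, g, h
  1-simplices (24): ab, ac, ae, af, ag, ah, bc, be, bf, bg, bh, cd, ce, cf, cg, ch, de, dg, dh, ef, eg, fg, fh, gh
  2-simplices (16): abg, abh, ace, acg, aef, afh, bcf, bch, bef, beg, cde, cdh, cfg, deg, dgh, fgh

Hence C_0 ≅ Z^8, C_1 ≅ Z^24, C_2 ≅ Z^16.

The boundary map ∂_1: C_1 → C_0 maps an edge to its endpoints' difference, ∂[p,q] = q − p.
The resulting 8×24 matrix has rank 7, and its Smith normal form has invariant factors (1,1,1,1,1,1,1).

The boundary map ∂_2: C_2 → C_1 sends each 2-simplex [p,q,r] to [q,r] − [p,r] + [p,q]. For instance
  ∂acg = cg − ag + ac,
  ∂dgh = gh − dh + dg.
As a 24×16 matrix over Z this has rank 15, with invariant factors (1,1,1,1,1,1,1,1,1,1,1,1,1,1,1).

Computing H_k = (kernel of ∂_k) / (image of ∂_{k+1}):

  H_0: rank C_0 − rank ∂_1 = 8 − 7 = 1, and the invariant factors of ∂_1 are all 1, so H_0 ≅ Z.
  H_1: rank ker ∂_1 − rank ∂_2 = (24 − 7) − 15 = 2, and the invariant factors of ∂_2 are all 1, so H_1 ≅ Z^2.
  H_2: rank ker ∂_2 − rank ∂_3 = (16 − 15) − 0 = 1, and there is no ∂_3, so H_2 ≅ Z.

As a check, the Euler characteristic is 8 − 24 + 16 = 0, which agrees with 1 − 2 + 1 = 0.
(K is a triangulation of the torus T^2.)

H_0 = Z,  H_1 = Z^2,  H_2 = Z.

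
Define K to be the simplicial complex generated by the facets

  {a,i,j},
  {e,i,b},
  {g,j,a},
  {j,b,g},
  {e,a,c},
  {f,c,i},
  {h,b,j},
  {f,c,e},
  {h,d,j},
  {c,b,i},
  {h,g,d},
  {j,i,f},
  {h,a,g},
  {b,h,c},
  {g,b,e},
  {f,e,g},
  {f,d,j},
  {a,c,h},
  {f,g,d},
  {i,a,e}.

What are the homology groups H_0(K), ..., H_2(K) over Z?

H_0 = Z,  H_1 = Z ⊕ Z/2Z,  H_2 = 0.

Order the vertices as a < b < c < d < e < f < g < h < i < j. Listing each simplex with vertices in this order, K has dimension 2 with simplices:

  0-simplices (10): a, b, c, d, e, f, g, h, i, j
  1-simplices (30): ac, ae, ag, ah, ai, aj, bc, be, bg, bh, bi, bj, ce, cf, ch, ci, df, dg, dh, dj, ef, eg, ei, fg, fi, fj, gh, gj, hj, ij
  2-simplices (20): ace, ach, aei, agh, agj, aij, bch, bci, beg, bei, bgj, bhj, cef, cfi, dfg, dfj, dgh, dhj, efg, fij

giving chain groups C_0 ≅ Z^10, C_1 ≅ Z^30, C_2 ≅ Z^20.

∂_1: C_1 → C_0 sends each edge [p,q] (with p < q) to q − p. For instance
  ∂cf = f − c.
As a 10×30 matrix over Z this has rank 9, with invariant factors (1,1,1,1,1,1,1,1,1).

The boundary map ∂_2: C_2 → C_1 sends each 2-simplex [p,q,r] to [q,r] − [p,r] + [p,q]. For instance
  ∂agj = gj − aj + ag,
  ∂beg = eg − bg + be.
The resulting 30×20 matrix has rank 20, and its Smith normal form has invariant factors (1,1,1,1,1,1,1,1,1,1,1,1,1,1,1,1,1,1,1,2).

Computing H_k = (kernel of ∂_k) / (image of ∂_{k+1}):

  H_0: rank C_0 − rank ∂_1 = 10 − 9 = 1, and the invariant factors of ∂_1 are all 1, so H_0 = Z.
  H_1: rank ker ∂_1 − rank ∂_2 = (30 − 9) − 20 = 1, and ∂_2 has invariant factor 2 > 1, so H_1 = Z ⊕ Z/2Z.
  H_2: rank ker ∂_2 − rank ∂_3 = (20 − 20) − 0 = 0, and there is no ∂_3, so H_2 = 0.

(K is a triangulation of the Klein bottle.)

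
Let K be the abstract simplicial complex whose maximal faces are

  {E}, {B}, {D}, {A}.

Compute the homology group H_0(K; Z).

Order the vertices as A < B < D < E. Listing each simplex with vertices in this order, K has dimension 0 with simplices:

  0-simplices (4): A, B, D, E

giving chain groups C_0 ≅ Z^4.

From H_k ≅ ker(∂_k) / im(∂_{k+1}) we obtain:

  H_0: rank C_0 − rank ∂_1 = 4 − 0 = 4, and there is no ∂_1, so H_0 ≅ Z^4.

H_0 ≅ Z^4.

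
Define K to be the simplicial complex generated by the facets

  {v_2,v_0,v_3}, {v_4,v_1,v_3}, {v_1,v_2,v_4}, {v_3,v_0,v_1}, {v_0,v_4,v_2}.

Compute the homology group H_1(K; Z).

H_1 = Z.

K has 5 vertices, 10 edges, 5 triangles.
rank ∂_1 = 4, rank ∂_2 = 5 ⇒ b_1 = 10 − 4 − 5 = 1; all invariant factors of ∂_2 are 1 so no torsion. So H_1 ≅ Z.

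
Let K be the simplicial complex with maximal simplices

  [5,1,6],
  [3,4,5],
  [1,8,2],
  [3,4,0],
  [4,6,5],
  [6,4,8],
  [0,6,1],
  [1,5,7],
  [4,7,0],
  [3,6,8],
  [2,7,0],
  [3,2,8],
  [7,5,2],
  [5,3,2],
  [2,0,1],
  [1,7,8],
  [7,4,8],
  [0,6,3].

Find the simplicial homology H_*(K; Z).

K has 9 vertices, 27 edges, 18 triangles.
rank ∂_0 = 0, rank ∂_1 = 8 ⇒ b_0 = 9 − 0 − 8 = 1; all invariant factors of ∂_1 are 1 so no torsion. So H_0 = Z.
rank ∂_1 = 8, rank ∂_2 = 18 ⇒ b_1 = 27 − 8 − 18 = 1; ∂_2 has invariant factor(s) [2] giving torsion. So H_1 = Z × Z/2.
rank ∂_2 = 18, rank ∂_3 = 0 ⇒ b_2 = 18 − 18 − 0 = 0. So H_2 = 0.

H_0 ≅ Z,  H_1 ≅ Z × Z/2,  H_2 = 0.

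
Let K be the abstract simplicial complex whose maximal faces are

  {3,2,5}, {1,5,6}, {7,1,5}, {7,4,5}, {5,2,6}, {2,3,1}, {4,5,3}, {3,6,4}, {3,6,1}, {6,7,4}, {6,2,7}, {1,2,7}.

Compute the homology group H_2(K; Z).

Take the total order 1 < 2 < 3 < 4 < 5 < 6 < 7 on the vertex set. Then K (dimension 2) consists of the simplices:

  0-simplices (7): [1], [2], [3], [4], [5], [6], [7]
  1-simplices (18): [1,2], [1,3], [1,5], [1,6], [1,7], [2,3], [2,5], [2,6], [2,7], [3,4], [3,5], [3,6], [4,5], [4,6], [4,7], [5,6], [5,7], [6,7]
  2-simplices (12): [1,2,3], [1,2,7], [1,3,6], [1,5,6], [1,5,7], [2,3,5], [2,5,6], [2,6,7], [3,4,5], [3,4,6], [4,5,7], [4,6,7]

so the chain groups are C_0 ≅ Z^7, C_1 ≅ Z^18, C_2 ≅ Z^12.

∂_1: C_1 → C_0 maps an edge to its endpoints' difference, ∂[p,q] = q − p. For instance
  ∂[1,3] = [3] − [1].
The resulting 7×18 matrix has rank 6, and its Smith normal form has invariant factors (1,1,1,1,1,1).

The boundary map ∂_2: C_2 → C_1 acts by ∂[p,q,r] = [q,r] − [p,r] + [p,q]. For instance
  ∂[3,4,5] = [4,5] − [3,5] + [3,4],
  ∂[1,3,6] = [3,6] − [1,6] + [1,3].
As a 18×12 matrix over Z this has rank 12, with invariant factors (1,1,1,1,1,1,1,1,1,1,1,2).

Reading off H_k = ker ∂_k / im ∂_{k+1}:

  H_2: rank ker ∂_2 − rank ∂_3 = (12 − 12) − 0 = 0, and there is no ∂_3, so H_2 ≅ 0.

H_2 ≅ 0.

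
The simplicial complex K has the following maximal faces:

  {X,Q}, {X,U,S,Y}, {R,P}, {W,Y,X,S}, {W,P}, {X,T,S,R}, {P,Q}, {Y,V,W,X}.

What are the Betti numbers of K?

Fix the vertex order P < Q < R < S < T < U < V < W < X < Y and write every simplex with vertices in increasing order. Then dim K = 3 and the simplices of K are:

  0-simplices (10): P, Q, R, S, T, U, V, W, X, Y
  1-simplices (21): PQ, PR, PW, QX, RS, RT, RX, ST, SU, SW, SX, SY, TX, UX, UY, VW, VX, VY, WX, WY, XY
  2-simplices (14): RST, RSX, RTX, STX, SUX, SUY, SWX, SWY, SXY, UXY, VWX, VWY, VXY, WXY
  3-simplices (4): RSTX, SUXY, SWXY, VWXY

so the chain groups are C_0 ≅ Z^10, C_1 ≅ Z^21, C_2 ≅ Z^14, C_3 ≅ Z^4.

∂_1: C_1 → C_0 sends each edge [p,q] (with p < q) to q − p.
The 10×21 boundary matrix has rank 9 and Smith normal form diag(1,1,1,1,1,1,1,1,1).

∂_2: C_2 → C_1 sends each 2-simplex [p,q,r] to [q,r] − [p,r] + [p,q]. For instance
  ∂SUY = UY − SY + SU,
  ∂WXY = XY − WY + WX.
The resulting 21×14 matrix has rank 10, and its Smith normal form has invariant factors (1,1,1,1,1,1,1,1,1,1).

∂_3: C_3 → C_2 sends each 3-simplex σ to the alternating sum Σ_i (−1)^i (σ with its i-th vertex removed). For instance
  ∂SWXY = WXY − SXY + SWY − SWX,
  ∂VWXY = WXY − VXY + VWY − VWX.
This gives a 14×4 integer matrix of rank 4; reducing to Smith normal form yields diagonal entries (1,1,1,1).

Now H_k = ker ∂_k / im ∂_{k+1}, so:

  H_0: rank C_0 − rank ∂_1 = 10 − 9 = 1, and the invariant factors of ∂_1 are all 1, so H_0 ≅ Z.
  H_1: rank ker ∂_1 − rank ∂_2 = (21 − 9) − 10 = 2, and the invariant factors of ∂_2 are all 1, so H_1 ≅ Z^2.
  H_2: rank ker ∂_2 − rank ∂_3 = (14 − 10) − 4 = 0, and the invariant factors of ∂_3 are all 1, so H_2 ≅ 0.
  H_3: rank ker ∂_3 − rank ∂_4 = (4 − 4) − 0 = 0, and there is no ∂_4, so H_3 ≅ 0.

Hence the Betti numbers are b_0 = 1, b_1 = 2, b_2 = 0, b_3 = 0.

b_0 = 1, b_1 = 2, b_2 = 0, b_3 = 0.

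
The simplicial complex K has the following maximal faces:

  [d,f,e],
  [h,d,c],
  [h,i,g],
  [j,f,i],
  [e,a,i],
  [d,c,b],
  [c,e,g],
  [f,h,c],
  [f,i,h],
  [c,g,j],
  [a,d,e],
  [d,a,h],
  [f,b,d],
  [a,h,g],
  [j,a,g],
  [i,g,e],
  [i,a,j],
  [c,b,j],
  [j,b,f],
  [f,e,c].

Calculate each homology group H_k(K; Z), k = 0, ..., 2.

We work with the vertex ordering a < b < c < d < e < f < g < h < i < j. The simplices of K, each written with vertices in increasing order, are:

  0-simplices (10): a, b, c, d, e, f, g, h, i, j
  1-simplices (30): ad, ae, ag, ah, ai, aj, bc, bd, bf, bj, cd, ce, cf, cg, ch, cj, de, df, dh, ef, eg, ei, fh, fi, fj, gh, gi, gj, hi, ij
  2-simplices (20): ade, adh, aei, agh, agj, aij, bcd, bcj, bdf, bfj, cdh, cef, ceg, cfh, cgj, def, egi, fhi, fij, ghi

Hence C_0 ≅ Z^10, C_1 ≅ Z^30, C_2 ≅ Z^20.

∂_1: C_1 → C_0 maps an edge to its endpoints' difference, ∂[p,q] = q − p.
The resulting 10×30 matrix has rank 9, and its Smith normal form has invariant factors (1,1,1,1,1,1,1,1,1).

∂_2: C_2 → C_1 maps a triangle to the signed sum of its edges. For instance
  ∂ade = de − ae + ad,
  ∂fij = ij − fj + fi.
The resulting 30×20 matrix has rank 20, and its Smith normal form has invariant factors (1,1,1,1,1,1,1,1,1,1,1,1,1,1,1,1,1,1,1,2).

From H_k ≅ ker(∂_k) / im(∂_{k+1}) we obtain:

  H_0: rank C_0 − rank ∂_1 = 10 − 9 = 1, and the invariant factors of ∂_1 are all 1, so H_0 ≅ Z.
  H_1: rank ker ∂_1 − rank ∂_2 = (30 − 9) − 20 = 1, and ∂_2 has invariant factor 2 > 1, so H_1 ≅ Z ⊕ Z/2Z.
  H_2: rank ker ∂_2 − rank ∂_3 = (20 − 20) − 0 = 0, and there is no ∂_3, so H_2 ≅ 0.

As a check, the Euler characteristic is 10 − 30 + 20 = 0, which agrees with 1 − 1 + 0 = 0.

H_0 = Z,  H_1 = Z ⊕ Z/2Z,  H_2 = 0.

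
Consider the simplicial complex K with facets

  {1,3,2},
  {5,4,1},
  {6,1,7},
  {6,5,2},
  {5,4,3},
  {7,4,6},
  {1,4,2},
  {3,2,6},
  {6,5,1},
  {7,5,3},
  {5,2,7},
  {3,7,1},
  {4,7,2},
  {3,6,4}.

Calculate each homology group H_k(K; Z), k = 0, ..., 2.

Take the total order 1 < 2 < 3 < 4 < 5 < 6 < 7 on the vertex set. Then K (dimension 2) consists of the simplices:

  0-simplices (7): [1], [2], [3], [4], [5], [6], [7]
  1-simplices (21): [1,2], [1,3], [1,4], [1,5], [1,6], [1,7], [2,3], [2,4], [2,5], [2,6], [2,7], [3,4], [3,5], [3,6], [3,7], [4,5], [4,6], [4,7], [5,6], [5,7], [6,7]
  2-simplices (14): [1,2,3], [1,2,4], [1,3,7], [1,4,5], [1,5,6], [1,6,7], [2,3,6], [2,4,7], [2,5,6], [2,5,7], [3,4,5], [3,4,6], [3,5,7], [4,6,7]

giving chain groups C_0 ≅ Z^7, C_1 ≅ Z^21, C_2 ≅ Z^14.

The boundary map ∂_1: C_1 → C_0 sends each edge [p,q] (with p < q) to q − p. For instance
  ∂[3,4] = [4] − [3].
As a 7×21 matrix over Z this has rank 6, with invariant factors (1,1,1,1,1,1).

∂_2: C_2 → C_1 acts by ∂[p,q,r] = [q,r] − [p,r] + [p,q]. For instance
  ∂[4,6,7] = [6,7] − [4,7] + [4,6],
  ∂[1,6,7] = [6,7] − [1,7] + [1,6].
The resulting 21×14 matrix has rank 13, and its Smith normal form has invariant factors (1,1,1,1,1,1,1,1,1,1,1,1,1).

Computing H_k = (kernel of ∂_k) / (image of ∂_{k+1}):

  H_0: rank C_0 − rank ∂_1 = 7 − 6 = 1, and the invariant factors of ∂_1 are all 1, so H_0 = Z.
  H_1: rank ker ∂_1 − rank ∂_2 = (21 − 6) − 13 = 2, and the invariant factors of ∂_2 are all 1, so H_1 = Z^2.
  H_2: rank ker ∂_2 − rank ∂_3 = (14 − 13) − 0 = 1, and there is no ∂_3, so H_2 = Z.

H_0 = Z,  H_1 = Z^2,  H_2 = Z.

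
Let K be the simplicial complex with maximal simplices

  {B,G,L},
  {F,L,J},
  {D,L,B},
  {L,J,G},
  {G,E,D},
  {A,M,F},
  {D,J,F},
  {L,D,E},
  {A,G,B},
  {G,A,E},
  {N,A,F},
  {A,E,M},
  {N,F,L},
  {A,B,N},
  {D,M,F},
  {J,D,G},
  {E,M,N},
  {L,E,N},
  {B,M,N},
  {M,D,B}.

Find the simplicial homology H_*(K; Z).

H_0 = Z,  H_1 = Z ⊕ Z/2,  H_2 = 0.

Fix the vertex order A < B < D < E < F < G < J < L < M < N and write every simplex with vertices in increasing order. Then dim K = 2 and the simplices of K are:

  0-simplices (10): A, B, D, E, F, G, J, L, M, N
  1-simplices (30): AB, AE, AF, AG, AM, AN, BD, BG, BL, BM, BN, DE, DF, DG, DJ, DL, DM, EG, EL, EM, EN, FJ, FL, FM, FN, GJ, GL, JL, LN, MN
  2-simplices (20): ABG, ABN, AEG, AEM, AFM, AFN, BDL, BDM, BGL, BMN, DEG, DEL, DFJ, DFM, DGJ, ELN, EMN, FJL, FLN, GJL

giving chain groups C_0 ≅ Z^10, C_1 ≅ Z^30, C_2 ≅ Z^20.

Boundary ∂_1: C_1 → C_0 sends each edge [p,q] (with p < q) to q − p. For instance
  ∂DJ = J − D.
As a 10×30 matrix over Z this has rank 9, with invariant factors (1,1,1,1,1,1,1,1,1).

Boundary ∂_2: C_2 → C_1 sends each 2-simplex [p,q,r] to [q,r] − [p,r] + [p,q]. For instance
  ∂GJL = JL − GL + GJ,
  ∂EMN = MN − EN + EM.
This gives a 30×20 integer matrix of rank 20; reducing to Smith normal form yields diagonal entries (1,1,1,1,1,1,1,1,1,1,1,1,1,1,1,1,1,1,1,2).

Reading off H_k = ker ∂_k / im ∂_{k+1}:

  H_0: rank C_0 − rank ∂_1 = 10 − 9 = 1, and the invariant factors of ∂_1 are all 1, so H_0 ≅ Z.
  H_1: rank ker ∂_1 − rank ∂_2 = (30 − 9) − 20 = 1, and ∂_2 has invariant factor 2 > 1, so H_1 ≅ Z ⊕ Z/2.
  H_2: rank ker ∂_2 − rank ∂_3 = (20 − 20) − 0 = 0, and there is no ∂_3, so H_2 ≅ 0.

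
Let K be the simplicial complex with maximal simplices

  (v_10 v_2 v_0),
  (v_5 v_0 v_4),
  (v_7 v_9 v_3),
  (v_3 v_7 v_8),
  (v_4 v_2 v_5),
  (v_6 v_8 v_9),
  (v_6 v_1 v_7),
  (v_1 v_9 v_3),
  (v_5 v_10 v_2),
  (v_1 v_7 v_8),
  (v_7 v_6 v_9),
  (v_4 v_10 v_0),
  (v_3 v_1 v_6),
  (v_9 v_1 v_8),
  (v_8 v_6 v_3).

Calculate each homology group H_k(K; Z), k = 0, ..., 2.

H_0 ≅ Z^2,  H_1 ≅ Z ⊕ Z_2,  H_2 = 0.

Order the vertices as v_0 < v_1 < v_2 < v_3 < v_4 < v_5 < v_6 < v_7 < v_8 < v_9 < v_10. Listing each simplex with vertices in this order, K has dimension 2 with simplices:

  0-simplices (11): [v_0], [v_1], [v_2], [v_3], [v_4], [v_5], [v_6], [v_7], [v_8], [v_9], [v_10]
  1-simplices (25): (25 of them)
  2-simplices (15): (15 of them)

Hence C_0 ≅ Z^11, C_1 ≅ Z^25, C_2 ≅ Z^15.

∂_1: C_1 → C_0 sends each edge [p,q] (with p < q) to q − p.
The 11×25 boundary matrix has rank 9 and Smith normal form diag(1,1,1,1,1,1,1,1,1).

Boundary ∂_2: C_2 → C_1 sends each 2-simplex [p,q,r] to [q,r] − [p,r] + [p,q]. For instance
  ∂[v_2,v_4,v_5] = [v_4,v_5] − [v_2,v_5] + [v_2,v_4],
  ∂[v_3,v_7,v_9] = [v_7,v_9] − [v_3,v_9] + [v_3,v_7].
This gives a 25×15 integer matrix of rank 15; reducing to Smith normal form yields diagonal entries (1,1,1,1,1,1,1,1,1,1,1,1,1,1,2).

From H_k ≅ ker(∂_k) / im(∂_{k+1}) we obtain:

  H_0: rank C_0 − rank ∂_1 = 11 − 9 = 2, and the invariant factors of ∂_1 are all 1, so H_0 ≅ Z^2.
  H_1: rank ker ∂_1 − rank ∂_2 = (25 − 9) − 15 = 1, and ∂_2 has invariant factor 2 > 1, so H_1 ≅ Z ⊕ Z_2.
  H_2: rank ker ∂_2 − rank ∂_3 = (15 − 15) − 0 = 0, and there is no ∂_3, so H_2 ≅ 0.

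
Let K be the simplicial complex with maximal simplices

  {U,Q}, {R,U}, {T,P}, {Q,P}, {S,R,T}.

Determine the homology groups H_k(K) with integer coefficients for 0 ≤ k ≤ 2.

Take the total order P < Q < R < S < T < U on the vertex set. Then K (dimension 2) consists of the simplices:

  0-simplices (6): P, Q, R, S, T, U
  1-simplices (7): PQ, PT, QU, RS, RT, RU, ST
  2-simplices (1): RST

Hence C_0 ≅ Z^6, C_1 ≅ Z^7, C_2 ≅ Z^1.

The boundary map ∂_1: C_1 → C_0 maps an edge to its endpoints' difference, ∂[p,q] = q − p. For instance
  ∂RS = S − R.
The 6×7 boundary matrix has rank 5 and Smith normal form diag(1,1,1,1,1).

∂_2: C_2 → C_1 maps a triangle to the signed sum of its edges. For instance
  ∂RST = ST − RT + RS.
As a 7×1 matrix over Z this has rank 1, with invariant factors (1).

Now H_k = ker ∂_k / im ∂_{k+1}, so:

  H_0: rank C_0 − rank ∂_1 = 6 − 5 = 1, and the invariant factors of ∂_1 are all 1, so H_0 = Z.
  H_1: rank ker ∂_1 − rank ∂_2 = (7 − 5) − 1 = 1, and the invariant factors of ∂_2 are all 1, so H_1 = Z.
  H_2: rank ker ∂_2 − rank ∂_3 = (1 − 1) − 0 = 0, and there is no ∂_3, so H_2 = 0.

As a check, the Euler characteristic is 6 − 7 + 1 = 0, which agrees with 1 − 1 + 0 = 0.

H_0 ≅ Z,  H_1 ≅ Z,  H_2 = 0.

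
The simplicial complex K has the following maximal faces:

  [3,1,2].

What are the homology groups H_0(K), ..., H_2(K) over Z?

H_0 ≅ Z,  H_1 = 0,  H_2 = 0.

Take the total order 1 < 2 < 3 on the vertex set. Then K (dimension 2) consists of the simplices:

  0-simplices (3): [1], [2], [3]
  1-simplices (3): [1,2], [1,3], [2,3]
  2-simplices (1): [1,2,3]

so the chain groups are C_0 ≅ Z^3, C_1 ≅ Z^3, C_2 ≅ Z^1.

The boundary map ∂_1: C_1 → C_0 is given by ∂[p,q] = [q] − [p].
The resulting 3×3 matrix has rank 2, and its Smith normal form has invariant factors (1,1).

∂_2: C_2 → C_1 sends each 2-simplex [p,q,r] to [q,r] − [p,r] + [p,q]. For instance
  ∂[1,2,3] = [2,3] − [1,3] + [1,2].
As a 3×1 matrix over Z this has rank 1, with invariant factors (1).

Reading off H_k = ker ∂_k / im ∂_{k+1}:

  H_0: rank C_0 − rank ∂_1 = 3 − 2 = 1, and the invariant factors of ∂_1 are all 1, so H_0 = Z.
  H_1: rank ker ∂_1 − rank ∂_2 = (3 − 2) − 1 = 0, and the invariant factors of ∂_2 are all 1, so H_1 = 0.
  H_2: rank ker ∂_2 − rank ∂_3 = (1 − 1) − 0 = 0, and there is no ∂_3, so H_2 = 0.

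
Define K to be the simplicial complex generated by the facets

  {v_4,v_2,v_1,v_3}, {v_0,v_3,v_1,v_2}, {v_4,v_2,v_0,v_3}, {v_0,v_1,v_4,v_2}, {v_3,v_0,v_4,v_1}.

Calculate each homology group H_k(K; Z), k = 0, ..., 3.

Take the total order v_0 < v_1 < v_2 < v_3 < v_4 on the vertex set. Then K (dimension 3) consists of the simplices:

  0-simplices (5): [v_0], [v_1], [v_2], [v_3], [v_4]
  1-simplices (10): [v_0,v_1], [v_0,v_2], [v_0,v_3], [v_0,v_4], [v_1,v_2], [v_1,v_3], [v_1,v_4], [v_2,v_3], [v_2,v_4], [v_3,v_4]
  2-simplices (10): [v_0,v_1,v_2], [v_0,v_1,v_3], [v_0,v_1,v_4], [v_0,v_2,v_3], [v_0,v_2,v_4], [v_0,v_3,v_4], [v_1,v_2,v_3], [v_1,v_2,v_4], [v_1,v_3,v_4], [v_2,v_3,v_4]
  3-simplices (5): [v_0,v_1,v_2,v_3], [v_0,v_1,v_2,v_4], [v_0,v_1,v_3,v_4], [v_0,v_2,v_3,v_4], [v_1,v_2,v_3,v_4]

Hence C_0 ≅ Z^5, C_1 ≅ Z^10, C_2 ≅ Z^10, C_3 ≅ Z^5.

∂_1: C_1 → C_0 sends each edge [p,q] (with p < q) to q − p.
The 5×10 boundary matrix has rank 4 and Smith normal form diag(1,1,1,1).

Boundary ∂_2: C_2 → C_1 acts by ∂[p,q,r] = [q,r] − [p,r] + [p,q]. For instance
  ∂[v_1,v_2,v_3] = [v_2,v_3] − [v_1,v_3] + [v_1,v_2],
  ∂[v_2,v_3,v_4] = [v_3,v_4] − [v_2,v_4] + [v_2,v_3].
This gives a 10×10 integer matrix of rank 6; reducing to Smith normal form yields diagonal entries (1,1,1,1,1,1).

∂_3: C_3 → C_2 sends each 3-simplex σ to the alternating sum Σ_i (−1)^i (σ with its i-th vertex removed). For instance
  ∂[v_1,v_2,v_3,v_4] = [v_2,v_3,v_4] − [v_1,v_3,v_4] + [v_1,v_2,v_4] − [v_1,v_2,v_3],
  ∂[v_0,v_2,v_3,v_4] = [v_2,v_3,v_4] − [v_0,v_3,v_4] + [v_0,v_2,v_4] − [v_0,v_2,v_3].
The 10×5 boundary matrix has rank 4 and Smith normal form diag(1,1,1,1).

Now H_k = ker ∂_k / im ∂_{k+1}, so:

  H_0: rank C_0 − rank ∂_1 = 5 − 4 = 1, and the invariant factors of ∂_1 are all 1, so H_0 = Z.
  H_1: rank ker ∂_1 − rank ∂_2 = (10 − 4) − 6 = 0, and the invariant factors of ∂_2 are all 1, so H_1 = 0.
  H_2: rank ker ∂_2 − rank ∂_3 = (10 − 6) − 4 = 0, and the invariant factors of ∂_3 are all 1, so H_2 = 0.
  H_3: rank ker ∂_3 − rank ∂_4 = (5 − 4) − 0 = 1, and there is no ∂_4, so H_3 = Z.

H_0 ≅ Z,  H_1 = 0,  H_2 = 0,  H_3 ≅ Z.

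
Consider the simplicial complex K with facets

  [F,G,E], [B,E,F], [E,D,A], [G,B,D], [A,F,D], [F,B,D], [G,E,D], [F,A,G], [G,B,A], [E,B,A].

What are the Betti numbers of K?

Fix the vertex order A < B < D < E < F < G and write every simplex with vertices in increasing order. Then dim K = 2 and the simplices of K are:

  0-simplices (6): A, B, D, E, F, G
  1-simplices (15): AB, AD, AE, AF, AG, BD, BE, BF, BG, DE, DF, DG, EF, EG, FG
  2-simplices (10): ABE, ABG, ADE, ADF, AFG, BDF, BDG, BEF, DEG, EFG

Hence C_0 ≅ Z^6, C_1 ≅ Z^15, C_2 ≅ Z^10.

The boundary map ∂_1: C_1 → C_0 maps an edge to its endpoints' difference, ∂[p,q] = q − p.
The resulting 6×15 matrix has rank 5, and its Smith normal form has invariant factors (1,1,1,1,1).

The boundary map ∂_2: C_2 → C_1 acts by ∂[p,q,r] = [q,r] − [p,r] + [p,q]. For instance
  ∂BEF = EF − BF + BE,
  ∂BDF = DF − BF + BD.
The resulting 15×10 matrix has rank 10, and its Smith normal form has invariant factors (1,1,1,1,1,1,1,1,1,2).

Reading off H_k = ker ∂_k / im ∂_{k+1}:

  H_0: rank C_0 − rank ∂_1 = 6 − 5 = 1, and the invariant factors of ∂_1 are all 1, so H_0 = Z.
  H_1: rank ker ∂_1 − rank ∂_2 = (15 − 5) − 10 = 0, and ∂_2 has invariant factor 2 > 1, so H_1 = Z_2.
  H_2: rank ker ∂_2 − rank ∂_3 = (10 − 10) − 0 = 0, and there is no ∂_3, so H_2 = 0.

(K is a triangulation of the real projective plane RP^2.)

Hence the Betti numbers are b_0 = 1, b_1 = 0, b_2 = 0.

b_0 = 1, b_1 = 0, b_2 = 0.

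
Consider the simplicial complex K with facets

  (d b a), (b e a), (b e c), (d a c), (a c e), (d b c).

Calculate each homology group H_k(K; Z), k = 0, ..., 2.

We work with the vertex ordering a < b < c < d < e. The simplices of K, each written with vertices in increasing order, are:

  0-simplices (5): a, b, c, d, e
  1-simplices (9): ab, ac, ad, ae, bc, bd, be, cd, ce
  2-simplices (6): abd, abe, acd, ace, bcd, bce

giving chain groups C_0 ≅ Z^5, C_1 ≅ Z^9, C_2 ≅ Z^6.

∂_1: C_1 → C_0 maps an edge to its endpoints' difference, ∂[p,q] = q − p. For instance
  ∂cd = d − c.
The 5×9 boundary matrix has rank 4 and Smith normal form diag(1,1,1,1).

Boundary ∂_2: C_2 → C_1 acts by ∂[p,q,r] = [q,r] − [p,r] + [p,q]. For instance
  ∂acd = cd − ad + ac,
  ∂bcd = cd − bd + bc.
The 9×6 boundary matrix has rank 5 and Smith normal form diag(1,1,1,1,1).

Computing H_k = (kernel of ∂_k) / (image of ∂_{k+1}):

  H_0: rank C_0 − rank ∂_1 = 5 − 4 = 1, and the invariant factors of ∂_1 are all 1, so H_0 = Z.
  H_1: rank ker ∂_1 − rank ∂_2 = (9 − 4) − 5 = 0, and the invariant factors of ∂_2 are all 1, so H_1 = 0.
  H_2: rank ker ∂_2 − rank ∂_3 = (6 − 5) − 0 = 1, and there is no ∂_3, so H_2 = Z.

As a check, the Euler characteristic is 5 − 9 + 6 = 2, which agrees with 1 − 0 + 1 = 2.

H_0 ≅ Z,  H_1 = 0,  H_2 ≅ Z.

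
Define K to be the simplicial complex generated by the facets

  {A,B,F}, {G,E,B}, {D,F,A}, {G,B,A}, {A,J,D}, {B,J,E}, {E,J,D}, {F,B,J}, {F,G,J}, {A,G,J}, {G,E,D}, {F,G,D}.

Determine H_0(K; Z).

H_0 = Z.

We work with the vertex ordering A < B < D < E < F < G < J. The simplices of K, each written with vertices in increasing order, are:

  0-simplices (7): A, B, D, E, F, G, J
  1-simplices (18): AB, AD, AF, AG, AJ, BE, BF, BG, BJ, DE, DF, DG, DJ, EG, EJ, FG, FJ, GJ
  2-simplices (12): ABF, ABG, ADF, ADJ, AGJ, BEG, BEJ, BFJ, DEG, DEJ, DFG, FGJ

so the chain groups are C_0 ≅ Z^7, C_1 ≅ Z^18, C_2 ≅ Z^12.

∂_1: C_1 → C_0 maps an edge to its endpoints' difference, ∂[p,q] = q − p. For instance
  ∂AJ = J − A.
The 7×18 boundary matrix has rank 6 and Smith normal form diag(1,1,1,1,1,1).

The boundary map ∂_2: C_2 → C_1 maps a triangle to the signed sum of its edges. For instance
  ∂DEG = EG − DG + DE,
  ∂ABG = BG − AG + AB.
The resulting 18×12 matrix has rank 12, and its Smith normal form has invariant factors (1,1,1,1,1,1,1,1,1,1,1,2).

From H_k ≅ ker(∂_k) / im(∂_{k+1}) we obtain:

  H_0: rank C_0 − rank ∂_1 = 7 − 6 = 1, and the invariant factors of ∂_1 are all 1, so H_0 ≅ Z.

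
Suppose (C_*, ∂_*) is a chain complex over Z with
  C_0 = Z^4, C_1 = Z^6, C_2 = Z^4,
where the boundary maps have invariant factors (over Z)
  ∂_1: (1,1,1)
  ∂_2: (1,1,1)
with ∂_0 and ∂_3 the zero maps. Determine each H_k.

H_0 = Z,  H_1 = 0,  H_2 = Z.

H_0: b_0 = 4 − 0 − 3 = 1; torsion from ∂_1 factors > 1: none. So H_0 = Z.
H_1: b_1 = 6 − 3 − 3 = 0; torsion from ∂_2 factors > 1: none. So H_1 = 0.
H_2: b_2 = 4 − 3 − 0 = 1; torsion from ∂_3 factors > 1: none. So H_2 = Z.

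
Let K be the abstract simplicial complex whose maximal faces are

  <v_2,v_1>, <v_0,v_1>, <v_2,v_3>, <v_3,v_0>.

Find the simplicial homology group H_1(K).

Order the vertices as v_0 < v_1 < v_2 < v_3. Listing each simplex with vertices in this order, K has dimension 1 with simplices:

  0-simplices (4): [v_0], [v_1], [v_2], [v_3]
  1-simplices (4): [v_0,v_1], [v_0,v_3], [v_1,v_2], [v_2,v_3]

so the chain groups are C_0 ≅ Z^4, C_1 ≅ Z^4.

Boundary ∂_1: C_1 → C_0 is given by ∂[p,q] = [q] − [p]. For instance
  ∂[v_2,v_3] = [v_3] − [v_2].
The resulting 4×4 matrix has rank 3, and its Smith normal form has invariant factors (1,1,1).

Reading off H_k = ker ∂_k / im ∂_{k+1}:

  H_1: rank ker ∂_1 − rank ∂_2 = (4 − 3) − 0 = 1, and there is no ∂_2, so H_1 ≅ Z.

(K is a triangulation of the circle S^1.)

H_1 = Z.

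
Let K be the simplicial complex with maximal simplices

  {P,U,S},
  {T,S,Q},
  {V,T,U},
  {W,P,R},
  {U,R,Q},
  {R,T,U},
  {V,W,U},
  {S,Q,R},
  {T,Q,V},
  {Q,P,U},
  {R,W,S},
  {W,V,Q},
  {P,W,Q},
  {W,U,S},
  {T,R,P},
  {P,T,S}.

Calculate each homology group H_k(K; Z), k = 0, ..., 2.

Take the total order P < Q < R < S < T < U < V < W on the vertex set. Then K (dimension 2) consists of the simplices:

  0-simplices (8): P, Q, R, S, T, U, V, W
  1-simplices (24): PQ, PR, PS, PT, PU, PW, QR, QS, QT, QU, QV, QW, RS, RT, RU, RW, ST, SU, SW, TU, TV, UV, UW, VW
  2-simplices (16): PQU, PQW, PRT, PRW, PST, PSU, QRS, QRU, QST, QTV, QVW, RSW, RTU, SUW, TUV, UVW

so the chain groups are C_0 ≅ Z^8, C_1 ≅ Z^24, C_2 ≅ Z^16.

Boundary ∂_1: C_1 → C_0 is given by ∂[p,q] = [q] − [p]. For instance
  ∂RW = W − R.
The 8×24 boundary matrix has rank 7 and Smith normal form diag(1,1,1,1,1,1,1).

The boundary map ∂_2: C_2 → C_1 acts by ∂[p,q,r] = [q,r] − [p,r] + [p,q]. For instance
  ∂PRT = RT − PT + PR,
  ∂UVW = VW − UW + UV.
This gives a 24×16 integer matrix of rank 15; reducing to Smith normal form yields diagonal entries (1,1,1,1,1,1,1,1,1,1,1,1,1,1,1).

Computing H_k = (kernel of ∂_k) / (image of ∂_{k+1}):

  H_0: rank C_0 − rank ∂_1 = 8 − 7 = 1, and the invariant factors of ∂_1 are all 1, so H_0 = Z.
  H_1: rank ker ∂_1 − rank ∂_2 = (24 − 7) − 15 = 2, and the invariant factors of ∂_2 are all 1, so H_1 = Z^2.
  H_2: rank ker ∂_2 − rank ∂_3 = (16 − 15) − 0 = 1, and there is no ∂_3, so H_2 = Z.

(K is a triangulation of the torus T^2.)

H_0 ≅ Z,  H_1 ≅ Z^2,  H_2 ≅ Z.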